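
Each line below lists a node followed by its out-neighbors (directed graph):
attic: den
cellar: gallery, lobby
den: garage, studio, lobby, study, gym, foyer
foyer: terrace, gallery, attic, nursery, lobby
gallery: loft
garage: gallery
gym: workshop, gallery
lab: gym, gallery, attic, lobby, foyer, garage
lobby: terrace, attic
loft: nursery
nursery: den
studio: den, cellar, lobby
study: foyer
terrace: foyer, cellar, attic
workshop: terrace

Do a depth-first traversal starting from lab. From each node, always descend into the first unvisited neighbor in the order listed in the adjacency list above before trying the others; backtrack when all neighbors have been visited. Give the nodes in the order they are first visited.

Visit lab
lab → gym
gym → workshop
workshop → terrace
terrace → foyer
foyer → gallery
gallery → loft
loft → nursery
nursery → den
den → garage
den → studio
studio → cellar
cellar → lobby
lobby → attic
den → study

lab → gym → workshop → terrace → foyer → gallery → loft → nursery → den → garage → studio → cellar → lobby → attic → study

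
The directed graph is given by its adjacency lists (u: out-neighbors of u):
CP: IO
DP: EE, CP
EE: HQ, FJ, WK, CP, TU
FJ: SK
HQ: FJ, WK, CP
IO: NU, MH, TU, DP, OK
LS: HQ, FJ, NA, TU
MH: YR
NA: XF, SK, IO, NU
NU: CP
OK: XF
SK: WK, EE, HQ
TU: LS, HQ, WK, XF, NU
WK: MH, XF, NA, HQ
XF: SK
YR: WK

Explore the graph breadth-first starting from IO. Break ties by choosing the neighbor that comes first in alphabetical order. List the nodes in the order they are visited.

IO, DP, MH, NU, OK, TU, CP, EE, YR, XF, HQ, LS, WK, FJ, SK, NA

Visit IO; enqueue DP, MH, NU, OK, TU → queue [DP, MH, NU, OK, TU]
Visit DP; enqueue CP, EE → queue [MH, NU, OK, TU, CP, EE]
Visit MH; enqueue YR → queue [NU, OK, TU, CP, EE, YR]
Visit NU → queue [OK, TU, CP, EE, YR]
Visit OK; enqueue XF → queue [TU, CP, EE, YR, XF]
Visit TU; enqueue HQ, LS, WK → queue [CP, EE, YR, XF, HQ, LS, WK]
Visit CP → queue [EE, YR, XF, HQ, LS, WK]
Visit EE; enqueue FJ → queue [YR, XF, HQ, LS, WK, FJ]
Visit YR → queue [XF, HQ, LS, WK, FJ]
Visit XF; enqueue SK → queue [HQ, LS, WK, FJ, SK]
Visit HQ → queue [LS, WK, FJ, SK]
Visit LS; enqueue NA → queue [WK, FJ, SK, NA]
Visit WK → queue [FJ, SK, NA]
Visit FJ → queue [SK, NA]
Visit SK → queue [NA]
Visit NA → queue []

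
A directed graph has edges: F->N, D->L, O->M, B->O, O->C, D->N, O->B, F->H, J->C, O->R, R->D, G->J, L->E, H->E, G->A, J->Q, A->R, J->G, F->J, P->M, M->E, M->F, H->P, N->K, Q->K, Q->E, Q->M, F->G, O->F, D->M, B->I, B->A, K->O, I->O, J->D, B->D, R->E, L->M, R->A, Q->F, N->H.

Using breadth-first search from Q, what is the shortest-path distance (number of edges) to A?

Level 0: Q
Level 1: E, F, K, M
Level 2: G, H, J, N, O
Level 3: A, B, C, D, P, R
Level 4: I, L
A first appears at level 3.

3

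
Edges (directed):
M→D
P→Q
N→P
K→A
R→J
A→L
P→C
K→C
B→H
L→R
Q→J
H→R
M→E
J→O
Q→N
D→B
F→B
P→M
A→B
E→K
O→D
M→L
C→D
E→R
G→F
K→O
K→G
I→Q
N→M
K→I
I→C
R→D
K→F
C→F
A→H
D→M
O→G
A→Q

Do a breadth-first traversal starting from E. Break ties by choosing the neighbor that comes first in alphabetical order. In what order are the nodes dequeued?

Visit E; enqueue K, R → queue [K, R]
Visit K; enqueue A, C, F, G, I, O → queue [R, A, C, F, G, I, O]
Visit R; enqueue D, J → queue [A, C, F, G, I, O, D, J]
Visit A; enqueue B, H, L, Q → queue [C, F, G, I, O, D, J, B, H, L, Q]
Visit C → queue [F, G, I, O, D, J, B, H, L, Q]
Visit F → queue [G, I, O, D, J, B, H, L, Q]
Visit G → queue [I, O, D, J, B, H, L, Q]
Visit I → queue [O, D, J, B, H, L, Q]
Visit O → queue [D, J, B, H, L, Q]
Visit D; enqueue M → queue [J, B, H, L, Q, M]
Visit J → queue [B, H, L, Q, M]
Visit B → queue [H, L, Q, M]
Visit H → queue [L, Q, M]
Visit L → queue [Q, M]
Visit Q; enqueue N → queue [M, N]
Visit M → queue [N]
Visit N; enqueue P → queue [P]
Visit P → queue []

E, K, R, A, C, F, G, I, O, D, J, B, H, L, Q, M, N, P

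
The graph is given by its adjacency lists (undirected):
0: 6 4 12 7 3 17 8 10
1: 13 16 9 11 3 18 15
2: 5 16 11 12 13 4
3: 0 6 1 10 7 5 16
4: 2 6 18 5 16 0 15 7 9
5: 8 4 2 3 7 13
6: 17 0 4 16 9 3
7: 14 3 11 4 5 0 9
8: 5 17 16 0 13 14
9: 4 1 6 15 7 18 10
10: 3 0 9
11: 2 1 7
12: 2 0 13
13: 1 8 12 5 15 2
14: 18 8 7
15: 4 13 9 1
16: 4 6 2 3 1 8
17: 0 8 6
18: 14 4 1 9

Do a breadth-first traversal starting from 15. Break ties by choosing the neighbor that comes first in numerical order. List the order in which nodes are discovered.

Visit 15; enqueue 1, 4, 9, 13 → queue [1, 4, 9, 13]
Visit 1; enqueue 3, 11, 16, 18 → queue [4, 9, 13, 3, 11, 16, 18]
Visit 4; enqueue 0, 2, 5, 6, 7 → queue [9, 13, 3, 11, 16, 18, 0, 2, 5, 6, 7]
Visit 9; enqueue 10 → queue [13, 3, 11, 16, 18, 0, 2, 5, 6, 7, 10]
Visit 13; enqueue 8, 12 → queue [3, 11, 16, 18, 0, 2, 5, 6, 7, 10, 8, 12]
Visit 3 → queue [11, 16, 18, 0, 2, 5, 6, 7, 10, 8, 12]
Visit 11 → queue [16, 18, 0, 2, 5, 6, 7, 10, 8, 12]
Visit 16 → queue [18, 0, 2, 5, 6, 7, 10, 8, 12]
Visit 18; enqueue 14 → queue [0, 2, 5, 6, 7, 10, 8, 12, 14]
Visit 0; enqueue 17 → queue [2, 5, 6, 7, 10, 8, 12, 14, 17]
Visit 2 → queue [5, 6, 7, 10, 8, 12, 14, 17]
Visit 5 → queue [6, 7, 10, 8, 12, 14, 17]
Visit 6 → queue [7, 10, 8, 12, 14, 17]
Visit 7 → queue [10, 8, 12, 14, 17]
Visit 10 → queue [8, 12, 14, 17]
Visit 8 → queue [12, 14, 17]
Visit 12 → queue [14, 17]
Visit 14 → queue [17]
Visit 17 → queue []

15, 1, 4, 9, 13, 3, 11, 16, 18, 0, 2, 5, 6, 7, 10, 8, 12, 14, 17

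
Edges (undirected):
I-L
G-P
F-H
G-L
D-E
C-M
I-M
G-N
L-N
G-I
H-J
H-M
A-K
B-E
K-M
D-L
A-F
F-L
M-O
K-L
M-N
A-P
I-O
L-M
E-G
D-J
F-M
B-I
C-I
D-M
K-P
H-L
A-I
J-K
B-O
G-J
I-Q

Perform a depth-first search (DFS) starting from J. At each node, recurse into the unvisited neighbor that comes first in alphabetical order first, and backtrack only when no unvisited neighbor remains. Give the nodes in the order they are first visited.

J -> D -> E -> B -> I -> A -> F -> H -> L -> G -> N -> M -> C -> K -> P -> O -> Q

Visit J
J → D
D → E
E → B
B → I
I → A
A → F
F → H
H → L
L → G
G → N
N → M
M → C
M → K
K → P
M → O
I → Q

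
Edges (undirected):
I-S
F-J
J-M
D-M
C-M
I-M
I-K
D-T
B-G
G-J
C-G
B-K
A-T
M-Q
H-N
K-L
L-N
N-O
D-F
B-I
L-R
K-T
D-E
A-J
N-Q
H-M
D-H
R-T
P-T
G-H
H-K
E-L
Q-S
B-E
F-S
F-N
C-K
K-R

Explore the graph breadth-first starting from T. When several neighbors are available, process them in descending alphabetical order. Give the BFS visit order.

Visit T; enqueue R, P, K, D, A → queue [R, P, K, D, A]
Visit R; enqueue L → queue [P, K, D, A, L]
Visit P → queue [K, D, A, L]
Visit K; enqueue I, H, C, B → queue [D, A, L, I, H, C, B]
Visit D; enqueue M, F, E → queue [A, L, I, H, C, B, M, F, E]
Visit A; enqueue J → queue [L, I, H, C, B, M, F, E, J]
Visit L; enqueue N → queue [I, H, C, B, M, F, E, J, N]
Visit I; enqueue S → queue [H, C, B, M, F, E, J, N, S]
Visit H; enqueue G → queue [C, B, M, F, E, J, N, S, G]
Visit C → queue [B, M, F, E, J, N, S, G]
Visit B → queue [M, F, E, J, N, S, G]
Visit M; enqueue Q → queue [F, E, J, N, S, G, Q]
Visit F → queue [E, J, N, S, G, Q]
Visit E → queue [J, N, S, G, Q]
Visit J → queue [N, S, G, Q]
Visit N; enqueue O → queue [S, G, Q, O]
Visit S → queue [G, Q, O]
Visit G → queue [Q, O]
Visit Q → queue [O]
Visit O → queue []

T → R → P → K → D → A → L → I → H → C → B → M → F → E → J → N → S → G → Q → O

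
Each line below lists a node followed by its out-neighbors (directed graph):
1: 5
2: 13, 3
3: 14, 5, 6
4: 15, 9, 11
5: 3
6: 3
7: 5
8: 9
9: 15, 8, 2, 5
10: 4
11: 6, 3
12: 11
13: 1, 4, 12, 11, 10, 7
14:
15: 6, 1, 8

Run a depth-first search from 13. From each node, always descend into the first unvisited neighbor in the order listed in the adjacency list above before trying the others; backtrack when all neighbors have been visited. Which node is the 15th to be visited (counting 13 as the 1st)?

Visit 13
13 → 1
1 → 5
5 → 3
3 → 14
3 → 6
13 → 4
4 → 15
15 → 8
8 → 9
9 → 2
4 → 11
13 → 12
13 → 10
13 → 7

Visit order: 13, 1, 5, 3, 14, 6, 4, 15, 8, 9, 2, 11, 12, 10, 7

7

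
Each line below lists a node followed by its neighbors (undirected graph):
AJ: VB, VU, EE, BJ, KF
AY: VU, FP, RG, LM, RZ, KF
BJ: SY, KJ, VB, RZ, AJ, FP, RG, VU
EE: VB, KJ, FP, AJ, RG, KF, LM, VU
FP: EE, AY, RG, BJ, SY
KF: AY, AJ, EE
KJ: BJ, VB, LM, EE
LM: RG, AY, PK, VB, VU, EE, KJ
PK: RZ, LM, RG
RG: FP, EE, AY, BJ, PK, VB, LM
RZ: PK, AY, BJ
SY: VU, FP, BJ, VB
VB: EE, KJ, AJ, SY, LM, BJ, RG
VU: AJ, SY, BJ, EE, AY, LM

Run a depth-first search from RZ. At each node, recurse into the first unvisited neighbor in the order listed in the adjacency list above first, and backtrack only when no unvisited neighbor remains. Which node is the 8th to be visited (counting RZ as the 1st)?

KJ

Visit RZ
RZ → PK
PK → LM
LM → RG
RG → FP
FP → EE
EE → VB
VB → KJ
KJ → BJ
BJ → SY
SY → VU
VU → AJ
AJ → KF
KF → AY

Visit order: RZ, PK, LM, RG, FP, EE, VB, KJ, BJ, SY, VU, AJ, KF, AY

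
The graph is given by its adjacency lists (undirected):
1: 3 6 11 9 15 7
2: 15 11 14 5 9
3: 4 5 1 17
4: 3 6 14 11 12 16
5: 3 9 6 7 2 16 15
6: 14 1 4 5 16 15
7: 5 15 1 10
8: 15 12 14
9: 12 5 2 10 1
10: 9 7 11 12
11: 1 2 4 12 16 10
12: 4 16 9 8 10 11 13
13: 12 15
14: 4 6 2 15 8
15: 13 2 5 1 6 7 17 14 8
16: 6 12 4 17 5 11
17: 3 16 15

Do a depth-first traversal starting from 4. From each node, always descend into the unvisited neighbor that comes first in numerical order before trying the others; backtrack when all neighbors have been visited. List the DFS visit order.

Visit 4
4 → 3
3 → 1
1 → 6
6 → 5
5 → 2
2 → 9
9 → 10
10 → 7
7 → 15
15 → 8
8 → 12
12 → 11
11 → 16
16 → 17
12 → 13
8 → 14

4 → 3 → 1 → 6 → 5 → 2 → 9 → 10 → 7 → 15 → 8 → 12 → 11 → 16 → 17 → 13 → 14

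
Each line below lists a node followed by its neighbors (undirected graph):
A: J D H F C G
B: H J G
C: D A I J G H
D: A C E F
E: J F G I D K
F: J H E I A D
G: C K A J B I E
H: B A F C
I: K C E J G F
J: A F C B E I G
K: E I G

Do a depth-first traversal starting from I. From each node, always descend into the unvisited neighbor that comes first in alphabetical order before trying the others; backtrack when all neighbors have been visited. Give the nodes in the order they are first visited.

Visit I
I → C
C → A
A → D
D → E
E → F
F → H
H → B
B → G
G → J
G → K

I → C → A → D → E → F → H → B → G → J → K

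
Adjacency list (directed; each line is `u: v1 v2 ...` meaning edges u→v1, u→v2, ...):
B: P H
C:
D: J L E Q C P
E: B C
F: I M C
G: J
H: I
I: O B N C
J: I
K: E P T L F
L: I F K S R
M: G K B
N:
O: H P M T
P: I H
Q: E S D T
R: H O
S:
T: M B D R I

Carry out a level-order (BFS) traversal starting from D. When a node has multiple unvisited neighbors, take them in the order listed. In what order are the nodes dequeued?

D, J, L, E, Q, C, P, I, F, K, S, R, B, T, H, O, N, M, G

Visit D; enqueue J, L, E, Q, C, P → queue [J, L, E, Q, C, P]
Visit J; enqueue I → queue [L, E, Q, C, P, I]
Visit L; enqueue F, K, S, R → queue [E, Q, C, P, I, F, K, S, R]
Visit E; enqueue B → queue [Q, C, P, I, F, K, S, R, B]
Visit Q; enqueue T → queue [C, P, I, F, K, S, R, B, T]
Visit C → queue [P, I, F, K, S, R, B, T]
Visit P; enqueue H → queue [I, F, K, S, R, B, T, H]
Visit I; enqueue O, N → queue [F, K, S, R, B, T, H, O, N]
Visit F; enqueue M → queue [K, S, R, B, T, H, O, N, M]
Visit K → queue [S, R, B, T, H, O, N, M]
Visit S → queue [R, B, T, H, O, N, M]
Visit R → queue [B, T, H, O, N, M]
Visit B → queue [T, H, O, N, M]
Visit T → queue [H, O, N, M]
Visit H → queue [O, N, M]
Visit O → queue [N, M]
Visit N → queue [M]
Visit M; enqueue G → queue [G]
Visit G → queue []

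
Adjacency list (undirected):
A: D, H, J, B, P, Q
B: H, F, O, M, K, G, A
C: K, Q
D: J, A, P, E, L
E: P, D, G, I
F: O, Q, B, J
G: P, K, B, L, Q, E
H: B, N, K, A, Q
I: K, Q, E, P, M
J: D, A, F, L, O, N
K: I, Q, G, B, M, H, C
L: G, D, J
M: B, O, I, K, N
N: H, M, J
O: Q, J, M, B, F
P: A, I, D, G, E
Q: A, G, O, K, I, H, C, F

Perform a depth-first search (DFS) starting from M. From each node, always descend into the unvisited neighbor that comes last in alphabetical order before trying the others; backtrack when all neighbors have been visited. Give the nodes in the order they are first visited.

M -> O -> Q -> K -> I -> P -> G -> L -> J -> N -> H -> B -> F -> A -> D -> E -> C

Visit M
M → O
O → Q
Q → K
K → I
I → P
P → G
G → L
L → J
J → N
N → H
H → B
B → F
B → A
A → D
D → E
K → C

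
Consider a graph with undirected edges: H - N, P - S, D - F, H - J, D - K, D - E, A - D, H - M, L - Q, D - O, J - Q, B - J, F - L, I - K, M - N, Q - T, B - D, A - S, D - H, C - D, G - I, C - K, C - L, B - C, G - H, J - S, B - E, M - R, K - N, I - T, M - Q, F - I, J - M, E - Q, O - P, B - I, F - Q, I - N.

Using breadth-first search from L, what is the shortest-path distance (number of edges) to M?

2

Level 0: L
Level 1: C, F, Q
Level 2: B, D, E, I, J, K, M, T
Level 3: A, G, H, N, O, R, S
Level 4: P
M first appears at level 2.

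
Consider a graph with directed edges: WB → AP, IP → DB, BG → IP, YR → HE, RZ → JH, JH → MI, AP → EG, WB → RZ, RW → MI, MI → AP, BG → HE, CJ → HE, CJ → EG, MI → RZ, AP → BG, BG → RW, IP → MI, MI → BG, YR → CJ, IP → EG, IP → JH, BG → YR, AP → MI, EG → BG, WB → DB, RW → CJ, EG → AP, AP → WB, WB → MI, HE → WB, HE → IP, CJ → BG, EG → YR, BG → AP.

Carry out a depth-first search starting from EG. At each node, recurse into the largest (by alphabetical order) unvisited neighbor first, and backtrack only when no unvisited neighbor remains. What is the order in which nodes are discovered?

EG YR HE WB RZ JH MI BG RW CJ IP DB AP

Visit EG
EG → YR
YR → HE
HE → WB
WB → RZ
RZ → JH
JH → MI
MI → BG
BG → RW
RW → CJ
BG → IP
IP → DB
BG → AP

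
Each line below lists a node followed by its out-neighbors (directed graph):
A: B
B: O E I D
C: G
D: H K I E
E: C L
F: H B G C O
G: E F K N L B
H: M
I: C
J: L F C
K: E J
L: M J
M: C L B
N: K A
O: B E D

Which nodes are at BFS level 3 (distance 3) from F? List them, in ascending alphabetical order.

A, J

Level 0: F
Level 1: B, C, G, H, O
Level 2: D, E, I, K, L, M, N
Level 3: A, J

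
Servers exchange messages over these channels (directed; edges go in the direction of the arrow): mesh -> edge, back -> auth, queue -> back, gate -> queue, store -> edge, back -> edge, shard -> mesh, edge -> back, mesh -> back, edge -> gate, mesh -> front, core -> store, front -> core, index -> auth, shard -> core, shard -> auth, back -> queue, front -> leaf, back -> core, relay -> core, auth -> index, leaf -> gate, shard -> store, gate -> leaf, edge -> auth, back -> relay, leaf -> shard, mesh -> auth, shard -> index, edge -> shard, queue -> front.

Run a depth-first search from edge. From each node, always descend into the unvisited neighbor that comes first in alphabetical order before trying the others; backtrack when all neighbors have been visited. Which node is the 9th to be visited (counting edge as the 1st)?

leaf

Visit edge
edge → auth
auth → index
edge → back
back → core
core → store
back → queue
queue → front
front → leaf
leaf → gate
leaf → shard
shard → mesh
back → relay

Visit order: edge, auth, index, back, core, store, queue, front, leaf, gate, shard, mesh, relay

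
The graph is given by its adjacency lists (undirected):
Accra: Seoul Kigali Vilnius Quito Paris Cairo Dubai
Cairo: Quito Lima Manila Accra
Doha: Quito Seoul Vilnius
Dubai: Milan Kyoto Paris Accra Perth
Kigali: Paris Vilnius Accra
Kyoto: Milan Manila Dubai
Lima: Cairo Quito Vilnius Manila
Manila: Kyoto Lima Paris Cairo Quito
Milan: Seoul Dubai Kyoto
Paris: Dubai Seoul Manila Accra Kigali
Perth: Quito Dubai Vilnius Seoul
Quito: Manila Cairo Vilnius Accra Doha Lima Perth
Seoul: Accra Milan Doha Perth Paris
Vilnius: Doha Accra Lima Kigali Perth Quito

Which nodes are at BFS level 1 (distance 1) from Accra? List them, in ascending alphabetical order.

Level 0: Accra
Level 1: Cairo, Dubai, Kigali, Paris, Quito, Seoul, Vilnius
Level 2: Doha, Kyoto, Lima, Manila, Milan, Perth

Cairo, Dubai, Kigali, Paris, Quito, Seoul, Vilnius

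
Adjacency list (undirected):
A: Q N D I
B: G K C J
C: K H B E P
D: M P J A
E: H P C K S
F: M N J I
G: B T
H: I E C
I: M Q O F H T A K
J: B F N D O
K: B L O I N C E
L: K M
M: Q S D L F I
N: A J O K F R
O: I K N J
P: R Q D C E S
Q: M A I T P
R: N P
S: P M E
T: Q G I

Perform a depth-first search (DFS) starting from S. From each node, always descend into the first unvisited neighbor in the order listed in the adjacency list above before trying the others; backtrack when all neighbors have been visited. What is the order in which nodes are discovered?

Visit S
S → P
P → R
R → N
N → A
A → Q
Q → M
M → D
D → J
J → B
B → G
G → T
T → I
I → O
O → K
K → L
K → C
C → H
H → E
I → F

S, P, R, N, A, Q, M, D, J, B, G, T, I, O, K, L, C, H, E, F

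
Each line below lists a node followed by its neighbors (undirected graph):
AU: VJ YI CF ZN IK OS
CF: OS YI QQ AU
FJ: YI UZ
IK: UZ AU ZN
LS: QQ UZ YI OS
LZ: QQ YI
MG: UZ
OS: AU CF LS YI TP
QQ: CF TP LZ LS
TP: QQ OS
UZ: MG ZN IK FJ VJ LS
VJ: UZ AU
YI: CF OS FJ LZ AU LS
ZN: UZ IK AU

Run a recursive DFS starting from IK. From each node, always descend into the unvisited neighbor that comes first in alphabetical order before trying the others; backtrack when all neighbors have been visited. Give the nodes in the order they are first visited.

Visit IK
IK → AU
AU → CF
CF → OS
OS → LS
LS → QQ
QQ → LZ
LZ → YI
YI → FJ
FJ → UZ
UZ → MG
UZ → VJ
UZ → ZN
QQ → TP

IK, AU, CF, OS, LS, QQ, LZ, YI, FJ, UZ, MG, VJ, ZN, TP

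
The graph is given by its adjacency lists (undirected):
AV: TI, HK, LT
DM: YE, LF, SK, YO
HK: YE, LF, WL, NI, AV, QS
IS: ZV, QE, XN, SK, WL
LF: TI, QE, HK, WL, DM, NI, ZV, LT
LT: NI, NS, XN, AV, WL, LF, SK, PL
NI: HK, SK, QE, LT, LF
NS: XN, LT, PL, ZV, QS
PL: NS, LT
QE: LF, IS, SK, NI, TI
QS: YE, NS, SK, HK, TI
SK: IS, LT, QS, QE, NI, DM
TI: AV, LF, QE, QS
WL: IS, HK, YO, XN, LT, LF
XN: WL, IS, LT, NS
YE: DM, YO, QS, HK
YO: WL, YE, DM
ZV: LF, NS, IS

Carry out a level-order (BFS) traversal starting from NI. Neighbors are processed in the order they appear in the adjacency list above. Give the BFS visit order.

NI, HK, SK, QE, LT, LF, YE, WL, AV, QS, IS, DM, TI, NS, XN, PL, ZV, YO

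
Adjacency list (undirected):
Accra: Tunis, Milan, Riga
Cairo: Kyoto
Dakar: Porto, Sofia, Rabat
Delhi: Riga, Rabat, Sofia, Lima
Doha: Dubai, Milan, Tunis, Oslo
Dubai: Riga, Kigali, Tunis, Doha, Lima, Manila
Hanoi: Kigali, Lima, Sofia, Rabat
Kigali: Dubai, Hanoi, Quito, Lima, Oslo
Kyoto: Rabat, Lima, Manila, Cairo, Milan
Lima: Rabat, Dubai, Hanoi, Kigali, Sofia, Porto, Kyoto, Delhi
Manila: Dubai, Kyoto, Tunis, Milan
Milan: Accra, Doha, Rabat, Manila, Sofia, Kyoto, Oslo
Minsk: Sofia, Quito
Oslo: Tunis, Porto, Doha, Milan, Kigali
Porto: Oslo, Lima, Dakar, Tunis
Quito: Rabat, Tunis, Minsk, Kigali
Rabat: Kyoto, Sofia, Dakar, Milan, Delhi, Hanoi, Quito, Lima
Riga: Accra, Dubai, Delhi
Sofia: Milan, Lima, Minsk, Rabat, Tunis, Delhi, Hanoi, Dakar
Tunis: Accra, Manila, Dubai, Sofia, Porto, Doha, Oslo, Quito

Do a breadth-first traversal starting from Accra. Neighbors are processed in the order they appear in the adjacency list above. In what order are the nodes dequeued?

Accra, Tunis, Milan, Riga, Manila, Dubai, Sofia, Porto, Doha, Oslo, Quito, Rabat, Kyoto, Delhi, Kigali, Lima, Minsk, Hanoi, Dakar, Cairo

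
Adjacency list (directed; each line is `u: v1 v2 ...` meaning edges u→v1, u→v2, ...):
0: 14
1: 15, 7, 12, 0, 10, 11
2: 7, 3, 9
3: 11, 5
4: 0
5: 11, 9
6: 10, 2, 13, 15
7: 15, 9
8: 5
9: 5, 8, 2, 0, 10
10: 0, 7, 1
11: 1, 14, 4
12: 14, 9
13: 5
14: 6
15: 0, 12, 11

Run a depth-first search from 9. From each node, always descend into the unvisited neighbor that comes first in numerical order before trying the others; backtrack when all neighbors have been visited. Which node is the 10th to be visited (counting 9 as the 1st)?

7

Visit 9
9 → 0
0 → 14
14 → 6
6 → 2
2 → 3
3 → 5
5 → 11
11 → 1
1 → 7
7 → 15
15 → 12
1 → 10
11 → 4
6 → 13
9 → 8

Visit order: 9, 0, 14, 6, 2, 3, 5, 11, 1, 7, 15, 12, 10, 4, 13, 8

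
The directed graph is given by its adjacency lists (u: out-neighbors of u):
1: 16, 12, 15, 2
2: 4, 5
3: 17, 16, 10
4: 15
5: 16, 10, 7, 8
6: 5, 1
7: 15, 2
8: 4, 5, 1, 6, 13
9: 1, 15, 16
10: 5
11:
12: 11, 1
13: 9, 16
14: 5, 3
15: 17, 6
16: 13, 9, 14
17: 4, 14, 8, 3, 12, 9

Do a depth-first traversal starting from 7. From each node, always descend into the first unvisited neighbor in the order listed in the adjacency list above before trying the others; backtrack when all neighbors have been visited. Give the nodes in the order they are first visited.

7, 15, 17, 4, 14, 5, 16, 13, 9, 1, 12, 11, 2, 10, 8, 6, 3

Visit 7
7 → 15
15 → 17
17 → 4
17 → 14
14 → 5
5 → 16
16 → 13
13 → 9
9 → 1
1 → 12
12 → 11
1 → 2
5 → 10
5 → 8
8 → 6
14 → 3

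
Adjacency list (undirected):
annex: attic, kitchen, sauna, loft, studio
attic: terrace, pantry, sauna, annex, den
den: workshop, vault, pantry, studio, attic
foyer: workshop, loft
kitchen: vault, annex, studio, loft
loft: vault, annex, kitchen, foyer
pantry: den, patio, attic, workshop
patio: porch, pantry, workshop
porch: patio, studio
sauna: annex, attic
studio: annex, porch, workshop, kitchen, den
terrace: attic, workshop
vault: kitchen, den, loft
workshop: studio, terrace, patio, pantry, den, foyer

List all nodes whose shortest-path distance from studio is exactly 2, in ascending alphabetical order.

Level 0: studio
Level 1: annex, den, kitchen, porch, workshop
Level 2: attic, foyer, loft, pantry, patio, sauna, terrace, vault

attic, foyer, loft, pantry, patio, sauna, terrace, vault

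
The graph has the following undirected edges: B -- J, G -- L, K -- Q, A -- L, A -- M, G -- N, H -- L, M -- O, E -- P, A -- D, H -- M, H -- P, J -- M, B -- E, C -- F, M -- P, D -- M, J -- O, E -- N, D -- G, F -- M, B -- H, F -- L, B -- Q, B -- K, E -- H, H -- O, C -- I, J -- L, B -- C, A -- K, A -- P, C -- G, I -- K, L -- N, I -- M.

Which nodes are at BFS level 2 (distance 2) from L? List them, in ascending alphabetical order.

Level 0: L
Level 1: A, F, G, H, J, N
Level 2: B, C, D, E, K, M, O, P
Level 3: I, Q

B, C, D, E, K, M, O, P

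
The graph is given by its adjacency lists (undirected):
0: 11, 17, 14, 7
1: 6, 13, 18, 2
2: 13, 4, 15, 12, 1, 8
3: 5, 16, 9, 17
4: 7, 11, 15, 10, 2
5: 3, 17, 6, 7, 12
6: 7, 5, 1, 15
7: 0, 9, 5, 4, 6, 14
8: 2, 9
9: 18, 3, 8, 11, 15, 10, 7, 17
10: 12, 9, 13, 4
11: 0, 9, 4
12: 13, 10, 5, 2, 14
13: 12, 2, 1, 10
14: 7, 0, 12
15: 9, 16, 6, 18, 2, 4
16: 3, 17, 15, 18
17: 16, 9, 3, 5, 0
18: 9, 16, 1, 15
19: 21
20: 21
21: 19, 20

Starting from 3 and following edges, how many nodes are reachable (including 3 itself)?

BFS from 3 visits: 3, 5, 9, 16, 17, 6, 7, 12, 8, 10, 11, 15, 18, 0, 1, 4, 14, 2, 13
Reachable nodes: 19 of 22 total.

19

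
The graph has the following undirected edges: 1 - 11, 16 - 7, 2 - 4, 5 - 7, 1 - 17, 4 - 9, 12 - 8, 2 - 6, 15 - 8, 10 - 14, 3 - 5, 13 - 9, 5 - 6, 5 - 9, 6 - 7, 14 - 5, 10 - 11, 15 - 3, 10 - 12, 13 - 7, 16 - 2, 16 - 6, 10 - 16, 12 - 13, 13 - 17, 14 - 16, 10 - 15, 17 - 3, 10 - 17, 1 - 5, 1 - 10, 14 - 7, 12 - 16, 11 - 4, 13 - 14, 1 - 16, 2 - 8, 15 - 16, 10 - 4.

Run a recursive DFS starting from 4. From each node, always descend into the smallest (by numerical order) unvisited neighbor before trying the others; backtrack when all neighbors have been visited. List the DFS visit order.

4 2 6 5 1 10 11 12 8 15 3 17 13 7 14 16 9

Visit 4
4 → 2
2 → 6
6 → 5
5 → 1
1 → 10
10 → 11
10 → 12
12 → 8
8 → 15
15 → 3
3 → 17
17 → 13
13 → 7
7 → 14
14 → 16
13 → 9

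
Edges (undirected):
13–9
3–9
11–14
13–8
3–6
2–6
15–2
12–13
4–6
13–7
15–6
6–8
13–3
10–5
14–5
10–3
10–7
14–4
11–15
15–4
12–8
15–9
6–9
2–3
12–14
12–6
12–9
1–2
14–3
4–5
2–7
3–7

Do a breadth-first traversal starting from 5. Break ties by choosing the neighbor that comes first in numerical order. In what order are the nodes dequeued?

5 → 4 → 10 → 14 → 6 → 15 → 3 → 7 → 11 → 12 → 2 → 8 → 9 → 13 → 1

Visit 5; enqueue 4, 10, 14 → queue [4, 10, 14]
Visit 4; enqueue 6, 15 → queue [10, 14, 6, 15]
Visit 10; enqueue 3, 7 → queue [14, 6, 15, 3, 7]
Visit 14; enqueue 11, 12 → queue [6, 15, 3, 7, 11, 12]
Visit 6; enqueue 2, 8, 9 → queue [15, 3, 7, 11, 12, 2, 8, 9]
Visit 15 → queue [3, 7, 11, 12, 2, 8, 9]
Visit 3; enqueue 13 → queue [7, 11, 12, 2, 8, 9, 13]
Visit 7 → queue [11, 12, 2, 8, 9, 13]
Visit 11 → queue [12, 2, 8, 9, 13]
Visit 12 → queue [2, 8, 9, 13]
Visit 2; enqueue 1 → queue [8, 9, 13, 1]
Visit 8 → queue [9, 13, 1]
Visit 9 → queue [13, 1]
Visit 13 → queue [1]
Visit 1 → queue []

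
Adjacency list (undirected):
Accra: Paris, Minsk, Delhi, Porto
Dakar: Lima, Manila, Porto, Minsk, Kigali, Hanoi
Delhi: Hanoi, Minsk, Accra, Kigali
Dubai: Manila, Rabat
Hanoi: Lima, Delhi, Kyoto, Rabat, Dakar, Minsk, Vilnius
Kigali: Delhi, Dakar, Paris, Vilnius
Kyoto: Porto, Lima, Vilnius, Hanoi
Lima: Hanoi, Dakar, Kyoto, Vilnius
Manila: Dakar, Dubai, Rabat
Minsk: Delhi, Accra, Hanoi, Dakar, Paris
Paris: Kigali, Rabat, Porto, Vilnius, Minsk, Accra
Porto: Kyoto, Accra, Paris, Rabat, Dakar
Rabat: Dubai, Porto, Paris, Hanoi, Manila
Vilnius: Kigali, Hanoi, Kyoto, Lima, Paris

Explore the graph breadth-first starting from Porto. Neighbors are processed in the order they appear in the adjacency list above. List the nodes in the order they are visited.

Porto Kyoto Accra Paris Rabat Dakar Lima Vilnius Hanoi Minsk Delhi Kigali Dubai Manila

Visit Porto; enqueue Kyoto, Accra, Paris, Rabat, Dakar → queue [Kyoto, Accra, Paris, Rabat, Dakar]
Visit Kyoto; enqueue Lima, Vilnius, Hanoi → queue [Accra, Paris, Rabat, Dakar, Lima, Vilnius, Hanoi]
Visit Accra; enqueue Minsk, Delhi → queue [Paris, Rabat, Dakar, Lima, Vilnius, Hanoi, Minsk, Delhi]
Visit Paris; enqueue Kigali → queue [Rabat, Dakar, Lima, Vilnius, Hanoi, Minsk, Delhi, Kigali]
Visit Rabat; enqueue Dubai, Manila → queue [Dakar, Lima, Vilnius, Hanoi, Minsk, Delhi, Kigali, Dubai, Manila]
Visit Dakar → queue [Lima, Vilnius, Hanoi, Minsk, Delhi, Kigali, Dubai, Manila]
Visit Lima → queue [Vilnius, Hanoi, Minsk, Delhi, Kigali, Dubai, Manila]
Visit Vilnius → queue [Hanoi, Minsk, Delhi, Kigali, Dubai, Manila]
Visit Hanoi → queue [Minsk, Delhi, Kigali, Dubai, Manila]
Visit Minsk → queue [Delhi, Kigali, Dubai, Manila]
Visit Delhi → queue [Kigali, Dubai, Manila]
Visit Kigali → queue [Dubai, Manila]
Visit Dubai → queue [Manila]
Visit Manila → queue []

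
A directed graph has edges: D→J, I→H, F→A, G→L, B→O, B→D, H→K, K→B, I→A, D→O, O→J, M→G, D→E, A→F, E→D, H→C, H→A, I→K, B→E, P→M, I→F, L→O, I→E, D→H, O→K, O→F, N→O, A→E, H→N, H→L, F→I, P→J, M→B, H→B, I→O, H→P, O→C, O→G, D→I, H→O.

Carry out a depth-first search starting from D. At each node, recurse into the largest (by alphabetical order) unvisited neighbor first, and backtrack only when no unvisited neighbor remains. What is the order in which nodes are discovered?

D → O → K → B → E → J → G → L → F → I → H → P → M → N → C → A

Visit D
D → O
O → K
K → B
B → E
O → J
O → G
G → L
O → F
F → I
I → H
H → P
P → M
H → N
H → C
H → A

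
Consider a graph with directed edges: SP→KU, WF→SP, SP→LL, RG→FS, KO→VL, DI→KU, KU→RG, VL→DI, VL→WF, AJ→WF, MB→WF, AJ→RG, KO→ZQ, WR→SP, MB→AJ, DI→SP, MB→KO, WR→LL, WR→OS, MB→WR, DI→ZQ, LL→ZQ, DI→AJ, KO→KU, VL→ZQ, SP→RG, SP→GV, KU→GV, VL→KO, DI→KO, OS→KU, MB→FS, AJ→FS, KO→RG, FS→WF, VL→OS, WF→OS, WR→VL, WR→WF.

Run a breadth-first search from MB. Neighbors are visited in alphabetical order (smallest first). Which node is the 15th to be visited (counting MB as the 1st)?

DI

Visit MB; enqueue AJ, FS, KO, WF, WR → queue [AJ, FS, KO, WF, WR]
Visit AJ; enqueue RG → queue [FS, KO, WF, WR, RG]
Visit FS → queue [KO, WF, WR, RG]
Visit KO; enqueue KU, VL, ZQ → queue [WF, WR, RG, KU, VL, ZQ]
Visit WF; enqueue OS, SP → queue [WR, RG, KU, VL, ZQ, OS, SP]
Visit WR; enqueue LL → queue [RG, KU, VL, ZQ, OS, SP, LL]
Visit RG → queue [KU, VL, ZQ, OS, SP, LL]
Visit KU; enqueue GV → queue [VL, ZQ, OS, SP, LL, GV]
Visit VL; enqueue DI → queue [ZQ, OS, SP, LL, GV, DI]
Visit ZQ → queue [OS, SP, LL, GV, DI]
Visit OS → queue [SP, LL, GV, DI]
Visit SP → queue [LL, GV, DI]
Visit LL → queue [GV, DI]
Visit GV → queue [DI]
Visit DI → queue []

Visit order: MB, AJ, FS, KO, WF, WR, RG, KU, VL, ZQ, OS, SP, LL, GV, DI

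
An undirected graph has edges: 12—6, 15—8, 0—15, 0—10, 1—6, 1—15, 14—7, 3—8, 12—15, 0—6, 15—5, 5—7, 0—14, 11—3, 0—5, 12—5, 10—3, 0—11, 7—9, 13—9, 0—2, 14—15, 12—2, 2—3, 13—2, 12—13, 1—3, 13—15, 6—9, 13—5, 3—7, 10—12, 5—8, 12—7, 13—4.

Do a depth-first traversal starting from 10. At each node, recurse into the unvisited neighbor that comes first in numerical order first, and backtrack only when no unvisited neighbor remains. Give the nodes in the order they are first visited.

Visit 10
10 → 0
0 → 2
2 → 3
3 → 1
1 → 6
6 → 9
9 → 7
7 → 5
5 → 8
8 → 15
15 → 12
12 → 13
13 → 4
15 → 14
3 → 11

10, 0, 2, 3, 1, 6, 9, 7, 5, 8, 15, 12, 13, 4, 14, 11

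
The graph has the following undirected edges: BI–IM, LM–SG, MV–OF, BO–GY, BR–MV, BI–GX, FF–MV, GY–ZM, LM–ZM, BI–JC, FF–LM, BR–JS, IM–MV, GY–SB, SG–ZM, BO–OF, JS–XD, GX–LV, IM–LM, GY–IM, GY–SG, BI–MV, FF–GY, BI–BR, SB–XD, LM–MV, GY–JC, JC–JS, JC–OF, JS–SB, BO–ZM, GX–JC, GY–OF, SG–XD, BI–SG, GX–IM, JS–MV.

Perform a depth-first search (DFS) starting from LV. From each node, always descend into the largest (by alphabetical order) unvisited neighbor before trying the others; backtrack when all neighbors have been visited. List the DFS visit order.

LV -> GX -> JC -> OF -> MV -> LM -> ZM -> SG -> XD -> SB -> JS -> BR -> BI -> IM -> GY -> FF -> BO

Visit LV
LV → GX
GX → JC
JC → OF
OF → MV
MV → LM
LM → ZM
ZM → SG
SG → XD
XD → SB
SB → JS
JS → BR
BR → BI
BI → IM
IM → GY
GY → FF
GY → BO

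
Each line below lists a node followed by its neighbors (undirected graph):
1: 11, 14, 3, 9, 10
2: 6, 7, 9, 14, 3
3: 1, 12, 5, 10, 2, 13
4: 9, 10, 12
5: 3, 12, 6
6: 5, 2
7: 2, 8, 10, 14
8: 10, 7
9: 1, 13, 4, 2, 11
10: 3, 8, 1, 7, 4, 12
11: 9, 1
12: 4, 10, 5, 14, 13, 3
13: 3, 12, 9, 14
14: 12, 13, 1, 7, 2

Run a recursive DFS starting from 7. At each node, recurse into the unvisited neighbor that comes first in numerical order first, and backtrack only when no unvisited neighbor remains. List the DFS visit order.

Visit 7
7 → 2
2 → 3
3 → 1
1 → 9
9 → 4
4 → 10
10 → 8
10 → 12
12 → 5
5 → 6
12 → 13
13 → 14
9 → 11

7 2 3 1 9 4 10 8 12 5 6 13 14 11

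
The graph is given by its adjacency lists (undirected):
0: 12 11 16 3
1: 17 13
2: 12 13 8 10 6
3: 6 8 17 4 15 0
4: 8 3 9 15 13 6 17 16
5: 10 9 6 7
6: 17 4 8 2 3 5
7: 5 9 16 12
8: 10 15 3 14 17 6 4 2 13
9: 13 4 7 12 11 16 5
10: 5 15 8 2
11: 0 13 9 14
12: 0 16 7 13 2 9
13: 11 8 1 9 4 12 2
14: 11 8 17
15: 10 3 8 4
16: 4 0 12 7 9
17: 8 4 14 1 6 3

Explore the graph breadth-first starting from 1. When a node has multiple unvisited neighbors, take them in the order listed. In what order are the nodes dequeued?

Visit 1; enqueue 17, 13 → queue [17, 13]
Visit 17; enqueue 8, 4, 14, 6, 3 → queue [13, 8, 4, 14, 6, 3]
Visit 13; enqueue 11, 9, 12, 2 → queue [8, 4, 14, 6, 3, 11, 9, 12, 2]
Visit 8; enqueue 10, 15 → queue [4, 14, 6, 3, 11, 9, 12, 2, 10, 15]
Visit 4; enqueue 16 → queue [14, 6, 3, 11, 9, 12, 2, 10, 15, 16]
Visit 14 → queue [6, 3, 11, 9, 12, 2, 10, 15, 16]
Visit 6; enqueue 5 → queue [3, 11, 9, 12, 2, 10, 15, 16, 5]
Visit 3; enqueue 0 → queue [11, 9, 12, 2, 10, 15, 16, 5, 0]
Visit 11 → queue [9, 12, 2, 10, 15, 16, 5, 0]
Visit 9; enqueue 7 → queue [12, 2, 10, 15, 16, 5, 0, 7]
Visit 12 → queue [2, 10, 15, 16, 5, 0, 7]
Visit 2 → queue [10, 15, 16, 5, 0, 7]
Visit 10 → queue [15, 16, 5, 0, 7]
Visit 15 → queue [16, 5, 0, 7]
Visit 16 → queue [5, 0, 7]
Visit 5 → queue [0, 7]
Visit 0 → queue [7]
Visit 7 → queue []

1 17 13 8 4 14 6 3 11 9 12 2 10 15 16 5 0 7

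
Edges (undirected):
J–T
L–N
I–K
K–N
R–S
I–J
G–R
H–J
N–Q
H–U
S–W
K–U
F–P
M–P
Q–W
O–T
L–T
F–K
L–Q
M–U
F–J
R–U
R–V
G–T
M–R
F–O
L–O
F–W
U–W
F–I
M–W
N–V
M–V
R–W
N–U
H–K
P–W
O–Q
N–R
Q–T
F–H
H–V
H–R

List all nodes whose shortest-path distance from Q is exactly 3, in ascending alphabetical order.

H, I

Level 0: Q
Level 1: L, N, O, T, W
Level 2: F, G, J, K, M, P, R, S, U, V
Level 3: H, I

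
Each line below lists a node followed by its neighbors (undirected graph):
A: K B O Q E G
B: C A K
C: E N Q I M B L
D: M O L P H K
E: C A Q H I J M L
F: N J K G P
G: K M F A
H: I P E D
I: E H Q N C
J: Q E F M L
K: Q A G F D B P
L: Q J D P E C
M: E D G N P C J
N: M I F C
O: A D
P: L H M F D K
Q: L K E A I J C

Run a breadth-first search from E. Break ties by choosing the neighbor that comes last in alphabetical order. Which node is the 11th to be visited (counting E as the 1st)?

Visit E; enqueue Q, M, L, J, I, H, C, A → queue [Q, M, L, J, I, H, C, A]
Visit Q; enqueue K → queue [M, L, J, I, H, C, A, K]
Visit M; enqueue P, N, G, D → queue [L, J, I, H, C, A, K, P, N, G, D]
Visit L → queue [J, I, H, C, A, K, P, N, G, D]
Visit J; enqueue F → queue [I, H, C, A, K, P, N, G, D, F]
Visit I → queue [H, C, A, K, P, N, G, D, F]
Visit H → queue [C, A, K, P, N, G, D, F]
Visit C; enqueue B → queue [A, K, P, N, G, D, F, B]
Visit A; enqueue O → queue [K, P, N, G, D, F, B, O]
Visit K → queue [P, N, G, D, F, B, O]
Visit P → queue [N, G, D, F, B, O]
Visit N → queue [G, D, F, B, O]
Visit G → queue [D, F, B, O]
Visit D → queue [F, B, O]
Visit F → queue [B, O]
Visit B → queue [O]
Visit O → queue []

Visit order: E, Q, M, L, J, I, H, C, A, K, P, N, G, D, F, B, O

P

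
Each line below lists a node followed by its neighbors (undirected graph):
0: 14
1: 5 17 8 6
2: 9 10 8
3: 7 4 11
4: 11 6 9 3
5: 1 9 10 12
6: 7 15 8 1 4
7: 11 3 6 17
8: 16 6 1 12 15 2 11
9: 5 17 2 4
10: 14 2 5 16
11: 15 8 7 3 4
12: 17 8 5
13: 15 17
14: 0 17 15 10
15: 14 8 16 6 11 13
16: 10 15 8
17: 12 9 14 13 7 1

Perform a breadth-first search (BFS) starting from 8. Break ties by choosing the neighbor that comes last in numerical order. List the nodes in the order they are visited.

8, 16, 15, 12, 11, 6, 2, 1, 10, 14, 13, 17, 5, 7, 4, 3, 9, 0

Visit 8; enqueue 16, 15, 12, 11, 6, 2, 1 → queue [16, 15, 12, 11, 6, 2, 1]
Visit 16; enqueue 10 → queue [15, 12, 11, 6, 2, 1, 10]
Visit 15; enqueue 14, 13 → queue [12, 11, 6, 2, 1, 10, 14, 13]
Visit 12; enqueue 17, 5 → queue [11, 6, 2, 1, 10, 14, 13, 17, 5]
Visit 11; enqueue 7, 4, 3 → queue [6, 2, 1, 10, 14, 13, 17, 5, 7, 4, 3]
Visit 6 → queue [2, 1, 10, 14, 13, 17, 5, 7, 4, 3]
Visit 2; enqueue 9 → queue [1, 10, 14, 13, 17, 5, 7, 4, 3, 9]
Visit 1 → queue [10, 14, 13, 17, 5, 7, 4, 3, 9]
Visit 10 → queue [14, 13, 17, 5, 7, 4, 3, 9]
Visit 14; enqueue 0 → queue [13, 17, 5, 7, 4, 3, 9, 0]
Visit 13 → queue [17, 5, 7, 4, 3, 9, 0]
Visit 17 → queue [5, 7, 4, 3, 9, 0]
Visit 5 → queue [7, 4, 3, 9, 0]
Visit 7 → queue [4, 3, 9, 0]
Visit 4 → queue [3, 9, 0]
Visit 3 → queue [9, 0]
Visit 9 → queue [0]
Visit 0 → queue []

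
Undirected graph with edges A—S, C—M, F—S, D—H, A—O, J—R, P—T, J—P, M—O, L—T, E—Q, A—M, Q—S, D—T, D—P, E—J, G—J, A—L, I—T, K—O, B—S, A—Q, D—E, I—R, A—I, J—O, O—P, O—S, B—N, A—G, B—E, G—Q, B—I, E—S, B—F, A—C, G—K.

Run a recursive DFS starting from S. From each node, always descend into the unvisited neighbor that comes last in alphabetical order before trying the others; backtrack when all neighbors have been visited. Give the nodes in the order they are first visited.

Visit S
S → Q
Q → G
G → K
K → O
O → P
P → T
T → L
L → A
A → M
M → C
A → I
I → R
R → J
J → E
E → D
D → H
E → B
B → N
B → F

S → Q → G → K → O → P → T → L → A → M → C → I → R → J → E → D → H → B → N → F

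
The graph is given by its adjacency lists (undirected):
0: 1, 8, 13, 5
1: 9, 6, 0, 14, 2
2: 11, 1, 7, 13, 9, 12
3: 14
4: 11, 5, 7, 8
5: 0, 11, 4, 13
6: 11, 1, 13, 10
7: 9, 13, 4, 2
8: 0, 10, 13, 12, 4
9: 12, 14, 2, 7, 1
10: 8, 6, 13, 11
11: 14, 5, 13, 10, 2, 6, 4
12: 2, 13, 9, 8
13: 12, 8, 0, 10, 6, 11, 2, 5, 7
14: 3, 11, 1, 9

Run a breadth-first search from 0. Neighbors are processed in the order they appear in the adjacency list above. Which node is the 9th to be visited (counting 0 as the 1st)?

2

Visit 0; enqueue 1, 8, 13, 5 → queue [1, 8, 13, 5]
Visit 1; enqueue 9, 6, 14, 2 → queue [8, 13, 5, 9, 6, 14, 2]
Visit 8; enqueue 10, 12, 4 → queue [13, 5, 9, 6, 14, 2, 10, 12, 4]
Visit 13; enqueue 11, 7 → queue [5, 9, 6, 14, 2, 10, 12, 4, 11, 7]
Visit 5 → queue [9, 6, 14, 2, 10, 12, 4, 11, 7]
Visit 9 → queue [6, 14, 2, 10, 12, 4, 11, 7]
Visit 6 → queue [14, 2, 10, 12, 4, 11, 7]
Visit 14; enqueue 3 → queue [2, 10, 12, 4, 11, 7, 3]
Visit 2 → queue [10, 12, 4, 11, 7, 3]
Visit 10 → queue [12, 4, 11, 7, 3]
Visit 12 → queue [4, 11, 7, 3]
Visit 4 → queue [11, 7, 3]
Visit 11 → queue [7, 3]
Visit 7 → queue [3]
Visit 3 → queue []

Visit order: 0, 1, 8, 13, 5, 9, 6, 14, 2, 10, 12, 4, 11, 7, 3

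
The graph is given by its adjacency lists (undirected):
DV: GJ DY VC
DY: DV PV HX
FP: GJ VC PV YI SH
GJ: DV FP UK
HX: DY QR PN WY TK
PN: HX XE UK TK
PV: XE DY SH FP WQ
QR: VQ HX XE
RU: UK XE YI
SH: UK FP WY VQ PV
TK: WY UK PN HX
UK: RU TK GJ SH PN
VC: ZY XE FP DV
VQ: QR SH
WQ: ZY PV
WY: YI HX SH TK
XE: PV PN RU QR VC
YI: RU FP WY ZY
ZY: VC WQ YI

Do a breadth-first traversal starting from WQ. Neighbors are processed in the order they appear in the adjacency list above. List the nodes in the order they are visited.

Visit WQ; enqueue ZY, PV → queue [ZY, PV]
Visit ZY; enqueue VC, YI → queue [PV, VC, YI]
Visit PV; enqueue XE, DY, SH, FP → queue [VC, YI, XE, DY, SH, FP]
Visit VC; enqueue DV → queue [YI, XE, DY, SH, FP, DV]
Visit YI; enqueue RU, WY → queue [XE, DY, SH, FP, DV, RU, WY]
Visit XE; enqueue PN, QR → queue [DY, SH, FP, DV, RU, WY, PN, QR]
Visit DY; enqueue HX → queue [SH, FP, DV, RU, WY, PN, QR, HX]
Visit SH; enqueue UK, VQ → queue [FP, DV, RU, WY, PN, QR, HX, UK, VQ]
Visit FP; enqueue GJ → queue [DV, RU, WY, PN, QR, HX, UK, VQ, GJ]
Visit DV → queue [RU, WY, PN, QR, HX, UK, VQ, GJ]
Visit RU → queue [WY, PN, QR, HX, UK, VQ, GJ]
Visit WY; enqueue TK → queue [PN, QR, HX, UK, VQ, GJ, TK]
Visit PN → queue [QR, HX, UK, VQ, GJ, TK]
Visit QR → queue [HX, UK, VQ, GJ, TK]
Visit HX → queue [UK, VQ, GJ, TK]
Visit UK → queue [VQ, GJ, TK]
Visit VQ → queue [GJ, TK]
Visit GJ → queue [TK]
Visit TK → queue []

WQ ZY PV VC YI XE DY SH FP DV RU WY PN QR HX UK VQ GJ TK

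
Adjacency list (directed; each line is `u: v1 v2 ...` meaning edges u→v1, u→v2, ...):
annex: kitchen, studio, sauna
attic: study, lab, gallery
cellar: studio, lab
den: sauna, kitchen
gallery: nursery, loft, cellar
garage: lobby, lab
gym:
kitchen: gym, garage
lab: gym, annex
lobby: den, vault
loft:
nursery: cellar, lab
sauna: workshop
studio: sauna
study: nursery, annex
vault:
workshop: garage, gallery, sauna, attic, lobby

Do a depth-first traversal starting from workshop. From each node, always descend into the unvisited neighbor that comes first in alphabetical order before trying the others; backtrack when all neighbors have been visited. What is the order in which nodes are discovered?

workshop attic gallery cellar lab annex kitchen garage lobby den sauna vault gym studio loft nursery study

Visit workshop
workshop → attic
attic → gallery
gallery → cellar
cellar → lab
lab → annex
annex → kitchen
kitchen → garage
garage → lobby
lobby → den
den → sauna
lobby → vault
kitchen → gym
annex → studio
gallery → loft
gallery → nursery
attic → study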